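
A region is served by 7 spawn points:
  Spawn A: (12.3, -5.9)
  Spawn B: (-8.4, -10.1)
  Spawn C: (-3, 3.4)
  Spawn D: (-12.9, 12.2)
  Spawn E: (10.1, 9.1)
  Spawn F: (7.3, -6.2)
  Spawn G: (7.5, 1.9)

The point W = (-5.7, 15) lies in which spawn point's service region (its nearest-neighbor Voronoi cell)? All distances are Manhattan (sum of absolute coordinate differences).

d(W, Spawn A) = |-5.7−12.3| + |15−(-5.9)| = 18 + 20.9 = 38.9
d(W, Spawn B) = |-5.7−(-8.4)| + |15−(-10.1)| = 2.7 + 25.1 = 27.8
d(W, Spawn C) = |-5.7−(-3)| + |15−3.4| = 2.7 + 11.6 = 14.3
d(W, Spawn D) = |-5.7−(-12.9)| + |15−12.2| = 7.2 + 2.8 = 10
d(W, Spawn E) = |-5.7−10.1| + |15−9.1| = 15.8 + 5.9 = 21.7
d(W, Spawn F) = |-5.7−7.3| + |15−(-6.2)| = 13 + 21.2 = 34.2
d(W, Spawn G) = |-5.7−7.5| + |15−1.9| = 13.2 + 13.1 = 26.3
Spawn D is nearest.

Spawn D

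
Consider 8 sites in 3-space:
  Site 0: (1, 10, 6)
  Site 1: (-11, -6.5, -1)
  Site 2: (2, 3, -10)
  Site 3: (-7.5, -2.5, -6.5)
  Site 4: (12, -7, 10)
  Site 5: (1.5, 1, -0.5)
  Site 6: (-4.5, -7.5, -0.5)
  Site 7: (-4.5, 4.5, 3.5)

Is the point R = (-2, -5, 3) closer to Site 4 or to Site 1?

Compare squared distances:
d²(R, Site 4) = (-2−12)² + (-5−(-7))² + (3−10)² = 196 + 4 + 49 = 249
d²(R, Site 1) = (-2−(-11))² + (-5−(-6.5))² + (3−(-1))² = 81 + 2.25 + 16 = 99.25
249 > 99.25, so Site 1 is closer.

Site 1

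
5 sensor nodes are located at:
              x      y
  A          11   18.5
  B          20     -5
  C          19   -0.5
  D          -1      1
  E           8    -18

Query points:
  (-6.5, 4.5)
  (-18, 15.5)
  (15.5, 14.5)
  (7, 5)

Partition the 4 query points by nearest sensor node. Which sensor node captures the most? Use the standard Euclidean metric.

D

(-6.5, 4.5) — d² to each: A:502.25, B:792.5, C:675.25, D:42.5, E:716.5 → nearest is D
(-18, 15.5) — d² to each: A:850, B:1864.25, C:1625, D:499.25, E:1798.25 → nearest is D
(15.5, 14.5) — d² to each: A:36.25, B:400.5, C:237.25, D:454.5, E:1112.5 → nearest is A
(7, 5) — d² to each: A:198.25, B:269, C:174.25, D:80, E:530 → nearest is D
Tally — A:1, D:3. D captures the most (3).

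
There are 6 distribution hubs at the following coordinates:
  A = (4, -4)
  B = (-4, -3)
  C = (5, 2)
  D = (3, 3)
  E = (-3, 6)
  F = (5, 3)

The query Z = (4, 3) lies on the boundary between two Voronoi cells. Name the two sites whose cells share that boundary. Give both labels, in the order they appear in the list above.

D and F

Squared distances from Z to each site:
|ZA|² = (4−4)² + (3−(-4))² = 0 + 49 = 49
|ZB|² = (4−(-4))² + (3−(-3))² = 64 + 36 = 100
|ZC|² = (4−5)² + (3−2)² = 1 + 1 = 2
|ZD|² = (4−3)² + (3−3)² = 1 + 0 = 1
|ZE|² = (4−(-3))² + (3−6)² = 49 + 9 = 58
|ZF|² = (4−5)² + (3−3)² = 1 + 0 = 1
Z is equidistant from D and F (both at squared distance 1), and every other site is strictly farther — so Z lies on the D–F Voronoi edge.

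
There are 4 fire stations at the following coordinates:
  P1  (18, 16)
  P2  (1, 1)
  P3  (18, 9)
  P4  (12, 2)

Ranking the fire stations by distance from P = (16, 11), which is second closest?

Since √ is increasing, it suffices to compare squared distances:
|PP1|² = (16−18)² + (11−16)² = 4 + 25 = 29
|PP2|² = (16−1)² + (11−1)² = 225 + 100 = 325
|PP3|² = (16−18)² + (11−9)² = 4 + 4 = 8
|PP4|² = (16−12)² + (11−2)² = 16 + 81 = 97
Sorted ascending: P3, P1, P4, … — the second-nearest is P1.

P1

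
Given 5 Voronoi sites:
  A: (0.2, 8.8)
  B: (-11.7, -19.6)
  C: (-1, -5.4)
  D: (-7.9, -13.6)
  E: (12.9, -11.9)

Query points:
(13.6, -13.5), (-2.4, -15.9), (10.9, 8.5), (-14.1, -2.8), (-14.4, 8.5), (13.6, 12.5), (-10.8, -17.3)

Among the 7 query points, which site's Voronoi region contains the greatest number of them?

A

(13.6, -13.5) — d² to each: A:676.85, B:677.3, C:278.77, D:462.26, E:3.05 → nearest is E
(-2.4, -15.9) — d² to each: A:616.85, B:100.18, C:112.21, D:35.54, E:250.09 → nearest is D
(10.9, 8.5) — d² to each: A:114.58, B:1300.37, C:334.82, D:841.85, E:420.16 → nearest is A
(-14.1, -2.8) — d² to each: A:339.05, B:288, C:178.37, D:155.08, E:811.81 → nearest is D
(-14.4, 8.5) — d² to each: A:213.25, B:796.9, C:372.77, D:530.66, E:1161.45 → nearest is A
(13.6, 12.5) — d² to each: A:193.25, B:1670.5, C:533.57, D:1143.46, E:595.85 → nearest is A
(-10.8, -17.3) — d² to each: A:802.21, B:6.1, C:237.65, D:22.1, E:590.85 → nearest is B
Tally — A:3, B:1, D:2, E:1. A captures the most (3).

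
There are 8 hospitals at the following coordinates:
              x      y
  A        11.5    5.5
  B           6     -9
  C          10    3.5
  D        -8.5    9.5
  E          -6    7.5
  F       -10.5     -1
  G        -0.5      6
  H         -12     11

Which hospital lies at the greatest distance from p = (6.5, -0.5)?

H

Squared Euclidean distances:
|pA|² = 25 + 36 = 61
|pB|² = 0.25 + 72.25 = 72.5
|pC|² = 12.25 + 16 = 28.25
|pD|² = 225 + 100 = 325
|pE|² = 156.25 + 64 = 220.25
|pF|² = 289 + 0.25 = 289.25
|pG|² = 49 + 42.25 = 91.25
|pH|² = 342.25 + 132.25 = 474.5
The largest is to H.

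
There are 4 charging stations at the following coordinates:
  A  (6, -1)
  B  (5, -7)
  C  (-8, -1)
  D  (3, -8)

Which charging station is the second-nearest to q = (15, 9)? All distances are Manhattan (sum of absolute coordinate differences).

B

d(q,A) = |15−6| + |9−(-1)| = 9 + 10 = 19
d(q,B) = |15−5| + |9−(-7)| = 10 + 16 = 26
d(q,C) = |15−(-8)| + |9−(-1)| = 23 + 10 = 33
d(q,D) = |15−3| + |9−(-8)| = 12 + 17 = 29
Sorted ascending: A, B, D, … — the second-nearest is B.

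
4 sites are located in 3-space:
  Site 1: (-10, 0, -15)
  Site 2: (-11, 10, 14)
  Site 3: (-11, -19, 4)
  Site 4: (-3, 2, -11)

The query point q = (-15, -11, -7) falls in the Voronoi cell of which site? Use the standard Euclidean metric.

Site 3

Compare squared distances (the ordering matches that of the actual distances):
d²(q, Site 1) = (-15−(-10))² + (-11−0)² + (-7−(-15))² = 25 + 121 + 64 = 210
d²(q, Site 2) = (-15−(-11))² + (-11−10)² + (-7−14)² = 16 + 441 + 441 = 898
d²(q, Site 3) = (-15−(-11))² + (-11−(-19))² + (-7−4)² = 16 + 64 + 121 = 201
d²(q, Site 4) = (-15−(-3))² + (-11−2)² + (-7−(-11))² = 144 + 169 + 16 = 329
Site 3 is nearest.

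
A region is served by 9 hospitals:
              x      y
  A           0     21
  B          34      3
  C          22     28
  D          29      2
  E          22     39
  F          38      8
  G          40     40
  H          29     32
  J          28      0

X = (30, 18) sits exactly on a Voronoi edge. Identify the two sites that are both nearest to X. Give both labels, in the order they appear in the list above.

Squared distances from X to each site:
|XA|² = 900 + 9 = 909
|XB|² = 16 + 225 = 241
|XC|² = 64 + 100 = 164
|XD|² = 1 + 256 = 257
|XE|² = 64 + 441 = 505
|XF|² = 64 + 100 = 164
|XG|² = 100 + 484 = 584
|XH|² = 1 + 196 = 197
|XJ|² = 4 + 324 = 328
X is equidistant from C and F (both at squared distance 164), and every other site is strictly farther — so X lies on the C–F Voronoi edge.

C and F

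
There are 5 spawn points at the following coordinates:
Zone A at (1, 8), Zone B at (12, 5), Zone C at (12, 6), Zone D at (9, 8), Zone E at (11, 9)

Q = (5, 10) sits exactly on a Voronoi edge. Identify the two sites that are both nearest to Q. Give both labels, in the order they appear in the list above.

Zone A and Zone D

Squared distances from Q to each site:
d²(Q, Zone A) = (5−1)² + (10−8)² = 16 + 4 = 20
d²(Q, Zone B) = (5−12)² + (10−5)² = 49 + 25 = 74
d²(Q, Zone C) = (5−12)² + (10−6)² = 49 + 16 = 65
d²(Q, Zone D) = (5−9)² + (10−8)² = 16 + 4 = 20
d²(Q, Zone E) = (5−11)² + (10−9)² = 36 + 1 = 37
Q is equidistant from Zone A and Zone D (both at squared distance 20), and every other site is strictly farther — so Q lies on the Zone A–Zone D Voronoi edge.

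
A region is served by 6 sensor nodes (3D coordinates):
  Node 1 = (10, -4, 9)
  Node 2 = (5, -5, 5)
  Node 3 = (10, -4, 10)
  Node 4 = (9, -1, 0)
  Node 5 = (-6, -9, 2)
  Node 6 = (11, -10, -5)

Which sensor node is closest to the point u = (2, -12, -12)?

Compare squared distances (the ordering matches that of the actual distances):
d²(u, Node 1) = (2−10)² + (-12−(-4))² + (-12−9)² = 64 + 64 + 441 = 569
d²(u, Node 2) = (2−5)² + (-12−(-5))² + (-12−5)² = 9 + 49 + 289 = 347
d²(u, Node 3) = (2−10)² + (-12−(-4))² + (-12−10)² = 64 + 64 + 484 = 612
d²(u, Node 4) = (2−9)² + (-12−(-1))² + (-12−0)² = 49 + 121 + 144 = 314
d²(u, Node 5) = (2−(-6))² + (-12−(-9))² + (-12−2)² = 64 + 9 + 196 = 269
d²(u, Node 6) = (2−11)² + (-12−(-10))² + (-12−(-5))² = 81 + 4 + 49 = 134
Minimum is at Node 6.

Node 6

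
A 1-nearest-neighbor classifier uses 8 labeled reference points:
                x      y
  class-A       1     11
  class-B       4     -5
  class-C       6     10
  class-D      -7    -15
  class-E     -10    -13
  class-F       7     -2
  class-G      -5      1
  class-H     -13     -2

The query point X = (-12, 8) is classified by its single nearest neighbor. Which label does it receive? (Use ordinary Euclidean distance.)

Compare squared distances (the ordering matches that of the actual distances):
d²(X, class-A) = 169 + 9 = 178
d²(X, class-B) = 256 + 169 = 425
d²(X, class-C) = 324 + 4 = 328
d²(X, class-D) = 25 + 529 = 554
d²(X, class-E) = 4 + 441 = 445
d²(X, class-F) = 361 + 100 = 461
d²(X, class-G) = 49 + 49 = 98
d²(X, class-H) = 1 + 100 = 101
Minimum is at class-G.

class-G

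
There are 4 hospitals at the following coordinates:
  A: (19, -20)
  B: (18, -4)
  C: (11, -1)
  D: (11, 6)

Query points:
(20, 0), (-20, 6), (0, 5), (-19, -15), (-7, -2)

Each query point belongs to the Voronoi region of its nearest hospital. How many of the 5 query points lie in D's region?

(20, 0) — d² to each: A:401, B:20, C:82, D:117 → nearest is B
(-20, 6) — d² to each: A:2197, B:1544, C:1010, D:961 → nearest is D
(0, 5) — d² to each: A:986, B:405, C:157, D:122 → nearest is D
(-19, -15) — d² to each: A:1469, B:1490, C:1096, D:1341 → nearest is C
(-7, -2) — d² to each: A:1000, B:629, C:325, D:388 → nearest is C
2 of the 5 points have D as nearest.

2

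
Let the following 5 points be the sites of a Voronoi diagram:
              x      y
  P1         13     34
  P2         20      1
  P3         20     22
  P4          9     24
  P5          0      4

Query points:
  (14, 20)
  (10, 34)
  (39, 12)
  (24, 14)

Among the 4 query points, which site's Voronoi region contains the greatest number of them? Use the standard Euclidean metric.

P3

(14, 20) — d² to each: P1:197, P2:397, P3:40, P4:41, P5:452 → nearest is P3
(10, 34) — d² to each: P1:9, P2:1189, P3:244, P4:101, P5:1000 → nearest is P1
(39, 12) — d² to each: P1:1160, P2:482, P3:461, P4:1044, P5:1585 → nearest is P3
(24, 14) — d² to each: P1:521, P2:185, P3:80, P4:325, P5:676 → nearest is P3
Tally — P1:1, P3:3. P3 captures the most (3).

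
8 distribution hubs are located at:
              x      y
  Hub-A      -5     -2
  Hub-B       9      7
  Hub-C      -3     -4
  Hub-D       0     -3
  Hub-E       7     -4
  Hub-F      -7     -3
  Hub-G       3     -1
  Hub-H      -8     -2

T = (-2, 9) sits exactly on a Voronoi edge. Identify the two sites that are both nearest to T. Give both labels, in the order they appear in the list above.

Hub-B and Hub-G

Squared distances from T to each site:
d²(T, Hub-A) = 9 + 121 = 130
d²(T, Hub-B) = 121 + 4 = 125
d²(T, Hub-C) = 1 + 169 = 170
d²(T, Hub-D) = 4 + 144 = 148
d²(T, Hub-E) = 81 + 169 = 250
d²(T, Hub-F) = 25 + 144 = 169
d²(T, Hub-G) = 25 + 100 = 125
d²(T, Hub-H) = 36 + 121 = 157
T is equidistant from Hub-B and Hub-G (both at squared distance 125), and every other site is strictly farther — so T lies on the Hub-B–Hub-G Voronoi edge.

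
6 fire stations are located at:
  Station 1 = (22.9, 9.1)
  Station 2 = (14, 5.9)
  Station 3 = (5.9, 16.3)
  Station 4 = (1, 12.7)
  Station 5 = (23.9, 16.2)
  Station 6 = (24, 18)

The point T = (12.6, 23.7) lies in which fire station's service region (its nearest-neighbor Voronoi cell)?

Squared Euclidean distances:
d²(T, Station 1) = (12.6−22.9)² + (23.7−9.1)² = 106.09 + 213.16 = 319.25
d²(T, Station 2) = (12.6−14)² + (23.7−5.9)² = 1.96 + 316.84 = 318.8
d²(T, Station 3) = (12.6−5.9)² + (23.7−16.3)² = 44.89 + 54.76 = 99.65
d²(T, Station 4) = (12.6−1)² + (23.7−12.7)² = 134.56 + 121 = 255.56
d²(T, Station 5) = (12.6−23.9)² + (23.7−16.2)² = 127.69 + 56.25 = 183.94
d²(T, Station 6) = (12.6−24)² + (23.7−18)² = 129.96 + 32.49 = 162.45
Minimum is at Station 3.

Station 3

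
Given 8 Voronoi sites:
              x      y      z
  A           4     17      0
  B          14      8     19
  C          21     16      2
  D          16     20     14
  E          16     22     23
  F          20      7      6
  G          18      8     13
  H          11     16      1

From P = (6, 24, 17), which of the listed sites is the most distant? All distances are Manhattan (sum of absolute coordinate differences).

d(P,A) = 2 + 7 + 17 = 26
d(P,B) = 8 + 16 + 2 = 26
d(P,C) = 15 + 8 + 15 = 38
d(P,D) = 10 + 4 + 3 = 17
d(P,E) = 10 + 2 + 6 = 18
d(P,F) = 14 + 17 + 11 = 42
d(P,G) = 12 + 16 + 4 = 32
d(P,H) = 5 + 8 + 16 = 29
The largest is to F.

F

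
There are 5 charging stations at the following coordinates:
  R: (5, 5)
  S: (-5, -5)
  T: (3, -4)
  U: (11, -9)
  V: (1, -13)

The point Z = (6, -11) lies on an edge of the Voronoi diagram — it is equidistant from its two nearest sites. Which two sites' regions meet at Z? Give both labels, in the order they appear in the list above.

Squared distances from Z to each site:
|ZR|² = 1 + 256 = 257
|ZS|² = 121 + 36 = 157
|ZT|² = 9 + 49 = 58
|ZU|² = 25 + 4 = 29
|ZV|² = 25 + 4 = 29
Z is equidistant from U and V (both at squared distance 29), and every other site is strictly farther — so Z lies on the U–V Voronoi edge.

U and V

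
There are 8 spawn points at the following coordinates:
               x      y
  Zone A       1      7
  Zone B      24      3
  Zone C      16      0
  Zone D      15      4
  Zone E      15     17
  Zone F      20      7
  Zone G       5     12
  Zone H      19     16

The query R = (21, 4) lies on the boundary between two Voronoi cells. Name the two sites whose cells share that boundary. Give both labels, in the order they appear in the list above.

Zone B and Zone F

Squared distances from R to each site:
d²(R, Zone A) = (21−1)² + (4−7)² = 400 + 9 = 409
d²(R, Zone B) = (21−24)² + (4−3)² = 9 + 1 = 10
d²(R, Zone C) = (21−16)² + (4−0)² = 25 + 16 = 41
d²(R, Zone D) = (21−15)² + (4−4)² = 36 + 0 = 36
d²(R, Zone E) = (21−15)² + (4−17)² = 36 + 169 = 205
d²(R, Zone F) = (21−20)² + (4−7)² = 1 + 9 = 10
d²(R, Zone G) = (21−5)² + (4−12)² = 256 + 64 = 320
d²(R, Zone H) = (21−19)² + (4−16)² = 4 + 144 = 148
R is equidistant from Zone B and Zone F (both at squared distance 10), and every other site is strictly farther — so R lies on the Zone B–Zone F Voronoi edge.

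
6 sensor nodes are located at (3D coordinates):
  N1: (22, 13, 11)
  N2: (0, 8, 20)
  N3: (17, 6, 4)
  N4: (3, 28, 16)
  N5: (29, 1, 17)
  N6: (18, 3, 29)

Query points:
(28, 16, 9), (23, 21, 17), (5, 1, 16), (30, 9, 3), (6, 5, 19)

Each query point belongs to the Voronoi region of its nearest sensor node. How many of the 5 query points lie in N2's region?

2

(28, 16, 9) — d² to each: N1:49, N2:969, N3:246, N4:818, N5:290, N6:669 → nearest is N1
(23, 21, 17) — d² to each: N1:101, N2:707, N3:430, N4:450, N5:436, N6:493 → nearest is N1
(5, 1, 16) — d² to each: N1:458, N2:90, N3:313, N4:733, N5:577, N6:342 → nearest is N2
(30, 9, 3) — d² to each: N1:144, N2:1190, N3:179, N4:1259, N5:261, N6:856 → nearest is N1
(6, 5, 19) — d² to each: N1:384, N2:46, N3:347, N4:547, N5:549, N6:248 → nearest is N2
2 of the 5 points have N2 as nearest.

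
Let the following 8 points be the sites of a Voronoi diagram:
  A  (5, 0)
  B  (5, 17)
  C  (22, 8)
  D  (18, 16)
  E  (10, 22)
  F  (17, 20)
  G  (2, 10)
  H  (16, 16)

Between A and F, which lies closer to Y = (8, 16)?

Compare squared distances:
|YA|² = (8−5)² + (16−0)² = 9 + 256 = 265
|YF|² = (8−17)² + (16−20)² = 81 + 16 = 97
265 > 97, so F is closer.

F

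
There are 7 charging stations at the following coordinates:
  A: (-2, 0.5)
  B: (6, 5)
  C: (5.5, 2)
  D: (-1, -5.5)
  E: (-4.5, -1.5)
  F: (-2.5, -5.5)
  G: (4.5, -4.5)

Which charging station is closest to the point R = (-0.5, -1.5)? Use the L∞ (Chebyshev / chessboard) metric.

d(R,A) = max(1.5, 2) = 2
d(R,B) = max(6.5, 6.5) = 6.5
d(R,C) = max(6, 3.5) = 6
d(R,D) = max(0.5, 4) = 4
d(R,E) = max(4, 0) = 4
d(R,F) = max(2, 4) = 4
d(R,G) = max(5, 3) = 5
The smallest is to A, so R lies in the Voronoi region of A.

A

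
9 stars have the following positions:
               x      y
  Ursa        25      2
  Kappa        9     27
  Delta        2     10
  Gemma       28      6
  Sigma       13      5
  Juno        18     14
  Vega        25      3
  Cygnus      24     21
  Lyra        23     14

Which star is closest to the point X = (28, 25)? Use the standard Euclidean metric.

Cygnus

Since √ is increasing, it suffices to compare squared distances:
d²(X, Ursa) = 9 + 529 = 538
d²(X, Kappa) = 361 + 4 = 365
d²(X, Delta) = 676 + 225 = 901
d²(X, Gemma) = 0 + 361 = 361
d²(X, Sigma) = 225 + 400 = 625
d²(X, Juno) = 100 + 121 = 221
d²(X, Vega) = 9 + 484 = 493
d²(X, Cygnus) = 16 + 16 = 32
d²(X, Lyra) = 25 + 121 = 146
Minimum is at Cygnus.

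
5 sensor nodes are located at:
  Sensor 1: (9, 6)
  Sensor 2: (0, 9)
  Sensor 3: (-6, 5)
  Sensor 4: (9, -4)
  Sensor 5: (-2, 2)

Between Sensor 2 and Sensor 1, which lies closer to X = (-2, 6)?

Compare squared distances:
d²(X, Sensor 2) = (-2−0)² + (6−9)² = 4 + 9 = 13
d²(X, Sensor 1) = (-2−9)² + (6−6)² = 121 + 0 = 121
13 < 121, so Sensor 2 is closer.

Sensor 2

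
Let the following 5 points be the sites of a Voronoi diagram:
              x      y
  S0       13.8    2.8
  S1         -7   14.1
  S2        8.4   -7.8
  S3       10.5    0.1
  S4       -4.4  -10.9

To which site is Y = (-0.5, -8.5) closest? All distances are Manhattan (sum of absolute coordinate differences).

d(Y,S0) = |-0.5−13.8| + |-8.5−2.8| = 14.3 + 11.3 = 25.6
d(Y,S1) = |-0.5−(-7)| + |-8.5−14.1| = 6.5 + 22.6 = 29.1
d(Y,S2) = |-0.5−8.4| + |-8.5−(-7.8)| = 8.9 + 0.7 = 9.6
d(Y,S3) = |-0.5−10.5| + |-8.5−0.1| = 11 + 8.6 = 19.6
d(Y,S4) = |-0.5−(-4.4)| + |-8.5−(-10.9)| = 3.9 + 2.4 = 6.3
S4 is nearest.

S4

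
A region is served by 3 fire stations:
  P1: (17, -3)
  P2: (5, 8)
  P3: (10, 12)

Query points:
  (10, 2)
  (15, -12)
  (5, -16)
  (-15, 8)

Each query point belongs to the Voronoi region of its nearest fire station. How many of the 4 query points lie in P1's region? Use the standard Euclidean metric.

(10, 2) — d² to each: P1:74, P2:61, P3:100 → nearest is P2
(15, -12) — d² to each: P1:85, P2:500, P3:601 → nearest is P1
(5, -16) — d² to each: P1:313, P2:576, P3:809 → nearest is P1
(-15, 8) — d² to each: P1:1145, P2:400, P3:641 → nearest is P2
2 of the 4 points have P1 as nearest.

2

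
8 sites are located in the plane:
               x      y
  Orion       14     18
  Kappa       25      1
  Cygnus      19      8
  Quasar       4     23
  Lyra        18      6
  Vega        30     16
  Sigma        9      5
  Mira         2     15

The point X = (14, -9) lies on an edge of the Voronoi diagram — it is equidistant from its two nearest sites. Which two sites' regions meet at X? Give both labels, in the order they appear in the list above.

Squared distances from X to each site:
d²(X, Orion) = (14−14)² + (-9−18)² = 0 + 729 = 729
d²(X, Kappa) = (14−25)² + (-9−1)² = 121 + 100 = 221
d²(X, Cygnus) = (14−19)² + (-9−8)² = 25 + 289 = 314
d²(X, Quasar) = (14−4)² + (-9−23)² = 100 + 1024 = 1124
d²(X, Lyra) = (14−18)² + (-9−6)² = 16 + 225 = 241
d²(X, Vega) = (14−30)² + (-9−16)² = 256 + 625 = 881
d²(X, Sigma) = (14−9)² + (-9−5)² = 25 + 196 = 221
d²(X, Mira) = (14−2)² + (-9−15)² = 144 + 576 = 720
X is equidistant from Kappa and Sigma (both at squared distance 221), and every other site is strictly farther — so X lies on the Kappa–Sigma Voronoi edge.

Kappa and Sigma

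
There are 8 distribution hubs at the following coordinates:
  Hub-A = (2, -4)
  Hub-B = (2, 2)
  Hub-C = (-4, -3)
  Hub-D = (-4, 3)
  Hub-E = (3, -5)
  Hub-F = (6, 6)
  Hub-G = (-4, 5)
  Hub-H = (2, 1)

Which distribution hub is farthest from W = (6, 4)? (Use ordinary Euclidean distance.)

Hub-C

Since √ is increasing, it suffices to compare squared distances:
d²(W, Hub-A) = 16 + 64 = 80
d²(W, Hub-B) = 16 + 4 = 20
d²(W, Hub-C) = 100 + 49 = 149
d²(W, Hub-D) = 100 + 1 = 101
d²(W, Hub-E) = 9 + 81 = 90
d²(W, Hub-F) = 0 + 4 = 4
d²(W, Hub-G) = 100 + 1 = 101
d²(W, Hub-H) = 16 + 9 = 25
The largest is to Hub-C.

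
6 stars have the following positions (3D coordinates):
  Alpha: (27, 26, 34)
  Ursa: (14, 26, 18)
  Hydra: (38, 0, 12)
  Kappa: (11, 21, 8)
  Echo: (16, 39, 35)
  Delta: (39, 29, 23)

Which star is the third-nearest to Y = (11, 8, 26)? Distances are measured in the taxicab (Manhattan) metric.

Alpha

d(Y, Alpha) = |11−27| + |8−26| + |26−34| = 16 + 18 + 8 = 42
d(Y, Ursa) = |11−14| + |8−26| + |26−18| = 3 + 18 + 8 = 29
d(Y, Hydra) = |11−38| + |8−0| + |26−12| = 27 + 8 + 14 = 49
d(Y, Kappa) = |11−11| + |8−21| + |26−8| = 0 + 13 + 18 = 31
d(Y, Echo) = |11−16| + |8−39| + |26−35| = 5 + 31 + 9 = 45
d(Y, Delta) = |11−39| + |8−29| + |26−23| = 28 + 21 + 3 = 52
Sorted ascending: Ursa, Kappa, Alpha, Echo, … — the third-nearest is Alpha.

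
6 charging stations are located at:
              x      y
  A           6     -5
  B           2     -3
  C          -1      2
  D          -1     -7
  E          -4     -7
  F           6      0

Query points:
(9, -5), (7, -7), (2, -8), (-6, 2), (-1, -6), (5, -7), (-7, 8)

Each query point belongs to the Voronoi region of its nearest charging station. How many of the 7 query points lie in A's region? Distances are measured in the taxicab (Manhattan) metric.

(9, -5) — d to each: A:3, B:9, C:17, D:12, E:15, F:8 → nearest is A
(7, -7) — d to each: A:3, B:9, C:17, D:8, E:11, F:8 → nearest is A
(2, -8) — d to each: A:7, B:5, C:13, D:4, E:7, F:12 → nearest is D
(-6, 2) — d to each: A:19, B:13, C:5, D:14, E:11, F:14 → nearest is C
(-1, -6) — d to each: A:8, B:6, C:8, D:1, E:4, F:13 → nearest is D
(5, -7) — d to each: A:3, B:7, C:15, D:6, E:9, F:8 → nearest is A
(-7, 8) — d to each: A:26, B:20, C:12, D:21, E:18, F:21 → nearest is C
3 of the 7 points have A as nearest.

3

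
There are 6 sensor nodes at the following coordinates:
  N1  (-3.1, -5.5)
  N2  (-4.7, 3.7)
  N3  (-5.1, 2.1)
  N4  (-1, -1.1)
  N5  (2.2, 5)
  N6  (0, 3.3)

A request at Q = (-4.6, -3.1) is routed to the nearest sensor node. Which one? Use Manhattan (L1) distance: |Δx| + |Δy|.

d(Q,N1) = |-4.6−(-3.1)| + |-3.1−(-5.5)| = 1.5 + 2.4 = 3.9
d(Q,N2) = |-4.6−(-4.7)| + |-3.1−3.7| = 0.1 + 6.8 = 6.9
d(Q,N3) = |-4.6−(-5.1)| + |-3.1−2.1| = 0.5 + 5.2 = 5.7
d(Q,N4) = |-4.6−(-1)| + |-3.1−(-1.1)| = 3.6 + 2 = 5.6
d(Q,N5) = |-4.6−2.2| + |-3.1−5| = 6.8 + 8.1 = 14.9
d(Q,N6) = |-4.6−0| + |-3.1−3.3| = 4.6 + 6.4 = 11
N1 is nearest.

N1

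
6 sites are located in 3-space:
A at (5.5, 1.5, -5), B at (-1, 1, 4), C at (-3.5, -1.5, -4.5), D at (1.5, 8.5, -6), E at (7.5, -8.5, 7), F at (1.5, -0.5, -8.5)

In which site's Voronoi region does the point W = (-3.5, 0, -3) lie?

Squared Euclidean distances:
|WA|² = (-3.5−5.5)² + (0−1.5)² + (-3−(-5))² = 81 + 2.25 + 4 = 87.25
|WB|² = (-3.5−(-1))² + (0−1)² + (-3−4)² = 6.25 + 1 + 49 = 56.25
|WC|² = (-3.5−(-3.5))² + (0−(-1.5))² + (-3−(-4.5))² = 0 + 2.25 + 2.25 = 4.5
|WD|² = (-3.5−1.5)² + (0−8.5)² + (-3−(-6))² = 25 + 72.25 + 9 = 106.25
|WE|² = (-3.5−7.5)² + (0−(-8.5))² + (-3−7)² = 121 + 72.25 + 100 = 293.25
|WF|² = (-3.5−1.5)² + (0−(-0.5))² + (-3−(-8.5))² = 25 + 0.25 + 30.25 = 55.5
The smallest is to C, so W lies in the Voronoi region of C.

C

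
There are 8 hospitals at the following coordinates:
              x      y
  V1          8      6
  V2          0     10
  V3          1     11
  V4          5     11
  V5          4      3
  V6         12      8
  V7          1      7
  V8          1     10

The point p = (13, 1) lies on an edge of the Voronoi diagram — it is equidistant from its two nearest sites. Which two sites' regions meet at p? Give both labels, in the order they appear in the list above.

Squared distances from p to each site:
|pV1|² = 25 + 25 = 50
|pV2|² = 169 + 81 = 250
|pV3|² = 144 + 100 = 244
|pV4|² = 64 + 100 = 164
|pV5|² = 81 + 4 = 85
|pV6|² = 1 + 49 = 50
|pV7|² = 144 + 36 = 180
|pV8|² = 144 + 81 = 225
p is equidistant from V1 and V6 (both at squared distance 50), and every other site is strictly farther — so p lies on the V1–V6 Voronoi edge.

V1 and V6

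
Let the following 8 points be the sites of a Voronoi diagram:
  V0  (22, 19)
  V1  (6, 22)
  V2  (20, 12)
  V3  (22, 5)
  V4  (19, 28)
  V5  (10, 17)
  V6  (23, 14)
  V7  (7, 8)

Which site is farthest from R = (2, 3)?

Squared Euclidean distances:
|RV0|² = 400 + 256 = 656
|RV1|² = 16 + 361 = 377
|RV2|² = 324 + 81 = 405
|RV3|² = 400 + 4 = 404
|RV4|² = 289 + 625 = 914
|RV5|² = 64 + 196 = 260
|RV6|² = 441 + 121 = 562
|RV7|² = 25 + 25 = 50
The largest is to V4.

V4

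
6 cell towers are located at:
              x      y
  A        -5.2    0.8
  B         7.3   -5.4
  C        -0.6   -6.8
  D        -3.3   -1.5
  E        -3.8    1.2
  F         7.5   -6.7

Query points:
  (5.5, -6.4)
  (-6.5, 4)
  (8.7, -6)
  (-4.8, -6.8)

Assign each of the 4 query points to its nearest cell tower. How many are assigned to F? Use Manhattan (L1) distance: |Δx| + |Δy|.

2

(5.5, -6.4) — d to each: A:17.9, B:2.8, C:6.5, D:13.7, E:16.9, F:2.3 → nearest is F
(-6.5, 4) — d to each: A:4.5, B:23.2, C:16.7, D:8.7, E:5.5, F:24.7 → nearest is A
(8.7, -6) — d to each: A:20.7, B:2, C:10.1, D:16.5, E:19.7, F:1.9 → nearest is F
(-4.8, -6.8) — d to each: A:8, B:13.5, C:4.2, D:6.8, E:9, F:12.4 → nearest is C
2 of the 4 points have F as nearest.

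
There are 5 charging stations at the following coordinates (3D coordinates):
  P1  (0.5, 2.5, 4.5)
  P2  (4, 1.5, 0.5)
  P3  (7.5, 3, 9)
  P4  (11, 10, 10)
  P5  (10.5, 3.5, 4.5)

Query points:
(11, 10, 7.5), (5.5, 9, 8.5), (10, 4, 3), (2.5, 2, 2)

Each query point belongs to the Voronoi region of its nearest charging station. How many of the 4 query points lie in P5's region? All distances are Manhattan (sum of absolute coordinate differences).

(11, 10, 7.5) — d to each: P1:21, P2:22.5, P3:12, P4:2.5, P5:10 → nearest is P4
(5.5, 9, 8.5) — d to each: P1:15.5, P2:17, P3:8.5, P4:8, P5:14.5 → nearest is P4
(10, 4, 3) — d to each: P1:12.5, P2:11, P3:9.5, P4:14, P5:2.5 → nearest is P5
(2.5, 2, 2) — d to each: P1:5, P2:3.5, P3:13, P4:24.5, P5:12 → nearest is P2
1 of the 4 points has P5 as nearest.

1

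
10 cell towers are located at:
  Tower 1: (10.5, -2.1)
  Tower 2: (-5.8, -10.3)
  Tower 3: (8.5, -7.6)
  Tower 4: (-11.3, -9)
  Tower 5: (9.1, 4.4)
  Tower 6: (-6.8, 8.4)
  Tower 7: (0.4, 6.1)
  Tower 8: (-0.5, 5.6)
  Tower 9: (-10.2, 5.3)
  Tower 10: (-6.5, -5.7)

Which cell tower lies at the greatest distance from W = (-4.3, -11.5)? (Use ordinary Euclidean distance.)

Compare squared distances (the ordering matches that of the actual distances):
d²(W, Tower 1) = 219.04 + 88.36 = 307.4
d²(W, Tower 2) = 2.25 + 1.44 = 3.69
d²(W, Tower 3) = 163.84 + 15.21 = 179.05
d²(W, Tower 4) = 49 + 6.25 = 55.25
d²(W, Tower 5) = 179.56 + 252.81 = 432.37
d²(W, Tower 6) = 6.25 + 396.01 = 402.26
d²(W, Tower 7) = 22.09 + 309.76 = 331.85
d²(W, Tower 8) = 14.44 + 292.41 = 306.85
d²(W, Tower 9) = 34.81 + 282.24 = 317.05
d²(W, Tower 10) = 4.84 + 33.64 = 38.48
The largest is to Tower 5.

Tower 5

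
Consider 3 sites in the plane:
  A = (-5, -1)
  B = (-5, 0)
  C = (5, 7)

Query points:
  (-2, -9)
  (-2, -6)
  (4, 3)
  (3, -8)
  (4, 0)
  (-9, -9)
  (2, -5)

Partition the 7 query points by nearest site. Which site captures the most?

A

(-2, -9) — d² to each: A:73, B:90, C:305 → nearest is A
(-2, -6) — d² to each: A:34, B:45, C:218 → nearest is A
(4, 3) — d² to each: A:97, B:90, C:17 → nearest is C
(3, -8) — d² to each: A:113, B:128, C:229 → nearest is A
(4, 0) — d² to each: A:82, B:81, C:50 → nearest is C
(-9, -9) — d² to each: A:80, B:97, C:452 → nearest is A
(2, -5) — d² to each: A:65, B:74, C:153 → nearest is A
Tally — A:5, C:2. A captures the most (5).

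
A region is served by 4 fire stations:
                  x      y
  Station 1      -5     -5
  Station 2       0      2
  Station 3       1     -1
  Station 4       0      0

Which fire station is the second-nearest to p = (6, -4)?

Station 4

Since √ is increasing, it suffices to compare squared distances:
d²(p, Station 1) = (6−(-5))² + (-4−(-5))² = 121 + 1 = 122
d²(p, Station 2) = (6−0)² + (-4−2)² = 36 + 36 = 72
d²(p, Station 3) = (6−1)² + (-4−(-1))² = 25 + 9 = 34
d²(p, Station 4) = (6−0)² + (-4−0)² = 36 + 16 = 52
Sorted ascending: Station 3, Station 4, Station 2, … — the second-nearest is Station 4.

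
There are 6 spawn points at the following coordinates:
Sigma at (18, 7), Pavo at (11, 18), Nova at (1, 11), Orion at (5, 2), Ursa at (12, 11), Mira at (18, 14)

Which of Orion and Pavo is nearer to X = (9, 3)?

Compare squared distances:
d²(X, Orion) = (9−5)² + (3−2)² = 16 + 1 = 17
d²(X, Pavo) = (9−11)² + (3−18)² = 4 + 225 = 229
17 < 229, so Orion is closer.

Orion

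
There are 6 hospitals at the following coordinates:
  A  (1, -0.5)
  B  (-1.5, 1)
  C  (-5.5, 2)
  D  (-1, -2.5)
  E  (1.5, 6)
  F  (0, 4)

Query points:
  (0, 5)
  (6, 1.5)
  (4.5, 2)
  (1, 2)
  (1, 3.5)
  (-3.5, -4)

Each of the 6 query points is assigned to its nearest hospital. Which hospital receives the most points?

F

(0, 5) — d² to each: A:31.25, B:18.25, C:39.25, D:57.25, E:3.25, F:1 → nearest is F
(6, 1.5) — d² to each: A:29, B:56.5, C:132.5, D:65, E:40.5, F:42.25 → nearest is A
(4.5, 2) — d² to each: A:18.5, B:37, C:100, D:50.5, E:25, F:24.25 → nearest is A
(1, 2) — d² to each: A:6.25, B:7.25, C:42.25, D:24.25, E:16.25, F:5 → nearest is F
(1, 3.5) — d² to each: A:16, B:12.5, C:44.5, D:40, E:6.5, F:1.25 → nearest is F
(-3.5, -4) — d² to each: A:32.5, B:29, C:40, D:8.5, E:125, F:76.25 → nearest is D
Tally — A:2, D:1, F:3. F captures the most (3).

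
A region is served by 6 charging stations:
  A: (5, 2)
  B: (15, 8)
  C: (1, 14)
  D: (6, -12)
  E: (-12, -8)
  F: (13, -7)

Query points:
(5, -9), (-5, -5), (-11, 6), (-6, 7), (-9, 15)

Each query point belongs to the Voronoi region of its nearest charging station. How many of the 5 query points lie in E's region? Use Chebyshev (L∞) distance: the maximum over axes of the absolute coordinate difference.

1

(5, -9) — d to each: A:11, B:17, C:23, D:3, E:17, F:8 → nearest is D
(-5, -5) — d to each: A:10, B:20, C:19, D:11, E:7, F:18 → nearest is E
(-11, 6) — d to each: A:16, B:26, C:12, D:18, E:14, F:24 → nearest is C
(-6, 7) — d to each: A:11, B:21, C:7, D:19, E:15, F:19 → nearest is C
(-9, 15) — d to each: A:14, B:24, C:10, D:27, E:23, F:22 → nearest is C
1 of the 5 points has E as nearest.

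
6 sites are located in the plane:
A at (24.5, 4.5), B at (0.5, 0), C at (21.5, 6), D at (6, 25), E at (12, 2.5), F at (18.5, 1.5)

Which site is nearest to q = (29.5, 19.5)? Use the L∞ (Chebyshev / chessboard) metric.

d(q,A) = max(5, 15) = 15
d(q,B) = max(29, 19.5) = 29
d(q,C) = max(8, 13.5) = 13.5
d(q,D) = max(23.5, 5.5) = 23.5
d(q,E) = max(17.5, 17) = 17.5
d(q,F) = max(11, 18) = 18
The smallest is to C, so q lies in the Voronoi region of C.

C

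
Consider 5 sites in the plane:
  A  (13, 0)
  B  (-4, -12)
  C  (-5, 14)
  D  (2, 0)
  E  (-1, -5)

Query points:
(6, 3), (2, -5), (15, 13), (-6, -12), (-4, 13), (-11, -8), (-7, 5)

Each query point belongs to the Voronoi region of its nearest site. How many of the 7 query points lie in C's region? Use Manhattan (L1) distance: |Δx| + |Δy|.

2

(6, 3) — d to each: A:10, B:25, C:22, D:7, E:15 → nearest is D
(2, -5) — d to each: A:16, B:13, C:26, D:5, E:3 → nearest is E
(15, 13) — d to each: A:15, B:44, C:21, D:26, E:34 → nearest is A
(-6, -12) — d to each: A:31, B:2, C:27, D:20, E:12 → nearest is B
(-4, 13) — d to each: A:30, B:25, C:2, D:19, E:21 → nearest is C
(-11, -8) — d to each: A:32, B:11, C:28, D:21, E:13 → nearest is B
(-7, 5) — d to each: A:25, B:20, C:11, D:14, E:16 → nearest is C
2 of the 7 points have C as nearest.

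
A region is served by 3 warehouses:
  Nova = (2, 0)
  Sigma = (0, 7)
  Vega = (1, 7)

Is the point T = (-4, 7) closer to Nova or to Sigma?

Sigma

Compare squared distances:
d²(T, Nova) = (-4−2)² + (7−0)² = 36 + 49 = 85
d²(T, Sigma) = (-4−0)² + (7−7)² = 16 + 0 = 16
85 > 16, so Sigma is closer.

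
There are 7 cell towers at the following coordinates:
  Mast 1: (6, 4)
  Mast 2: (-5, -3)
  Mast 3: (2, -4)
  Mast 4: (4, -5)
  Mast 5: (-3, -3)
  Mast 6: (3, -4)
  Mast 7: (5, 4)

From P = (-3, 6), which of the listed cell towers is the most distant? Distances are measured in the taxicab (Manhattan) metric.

Mast 4

d(P, Mast 1) = |-3−6| + |6−4| = 9 + 2 = 11
d(P, Mast 2) = |-3−(-5)| + |6−(-3)| = 2 + 9 = 11
d(P, Mast 3) = |-3−2| + |6−(-4)| = 5 + 10 = 15
d(P, Mast 4) = |-3−4| + |6−(-5)| = 7 + 11 = 18
d(P, Mast 5) = |-3−(-3)| + |6−(-3)| = 0 + 9 = 9
d(P, Mast 6) = |-3−3| + |6−(-4)| = 6 + 10 = 16
d(P, Mast 7) = |-3−5| + |6−4| = 8 + 2 = 10
The largest is to Mast 4.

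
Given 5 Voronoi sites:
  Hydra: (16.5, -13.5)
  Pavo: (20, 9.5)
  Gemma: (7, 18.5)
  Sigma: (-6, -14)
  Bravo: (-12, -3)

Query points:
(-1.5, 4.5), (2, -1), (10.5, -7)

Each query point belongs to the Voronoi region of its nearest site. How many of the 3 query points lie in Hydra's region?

(-1.5, 4.5) — d² to each: Hydra:648, Pavo:487.25, Gemma:268.25, Sigma:362.5, Bravo:166.5 → nearest is Bravo
(2, -1) — d² to each: Hydra:366.5, Pavo:434.25, Gemma:405.25, Sigma:233, Bravo:200 → nearest is Bravo
(10.5, -7) — d² to each: Hydra:78.25, Pavo:362.5, Gemma:662.5, Sigma:321.25, Bravo:522.25 → nearest is Hydra
1 of the 3 points has Hydra as nearest.

1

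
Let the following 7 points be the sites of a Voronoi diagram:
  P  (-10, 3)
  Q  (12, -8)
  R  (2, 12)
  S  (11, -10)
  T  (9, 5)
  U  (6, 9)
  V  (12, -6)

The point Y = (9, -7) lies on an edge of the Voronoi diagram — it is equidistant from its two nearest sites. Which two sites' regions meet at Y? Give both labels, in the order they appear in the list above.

Q and V

Squared distances from Y to each site:
|YP|² = 361 + 100 = 461
|YQ|² = 9 + 1 = 10
|YR|² = 49 + 361 = 410
|YS|² = 4 + 9 = 13
|YT|² = 0 + 144 = 144
|YU|² = 9 + 256 = 265
|YV|² = 9 + 1 = 10
Y is equidistant from Q and V (both at squared distance 10), and every other site is strictly farther — so Y lies on the Q–V Voronoi edge.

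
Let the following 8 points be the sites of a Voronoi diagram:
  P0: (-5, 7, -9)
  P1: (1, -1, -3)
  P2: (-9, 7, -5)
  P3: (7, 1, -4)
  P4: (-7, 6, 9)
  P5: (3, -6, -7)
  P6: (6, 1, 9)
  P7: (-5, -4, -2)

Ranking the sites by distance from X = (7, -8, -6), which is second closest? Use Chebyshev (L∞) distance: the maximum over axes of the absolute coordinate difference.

d(X,P0) = max(12, 15, 3) = 15
d(X,P1) = max(6, 7, 3) = 7
d(X,P2) = max(16, 15, 1) = 16
d(X,P3) = max(0, 9, 2) = 9
d(X,P4) = max(14, 14, 15) = 15
d(X,P5) = max(4, 2, 1) = 4
d(X,P6) = max(1, 9, 15) = 15
d(X,P7) = max(12, 4, 4) = 12
Sorted ascending: P5, P1, P3, … — the second-nearest is P1.

P1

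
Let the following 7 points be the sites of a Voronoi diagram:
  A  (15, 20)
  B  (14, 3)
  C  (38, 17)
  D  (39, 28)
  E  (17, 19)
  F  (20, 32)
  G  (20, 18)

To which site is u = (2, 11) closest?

Compare squared distances (the ordering matches that of the actual distances):
|uA|² = (2−15)² + (11−20)² = 169 + 81 = 250
|uB|² = (2−14)² + (11−3)² = 144 + 64 = 208
|uC|² = (2−38)² + (11−17)² = 1296 + 36 = 1332
|uD|² = (2−39)² + (11−28)² = 1369 + 289 = 1658
|uE|² = (2−17)² + (11−19)² = 225 + 64 = 289
|uF|² = (2−20)² + (11−32)² = 324 + 441 = 765
|uG|² = (2−20)² + (11−18)² = 324 + 49 = 373
The smallest is to B, so u lies in the Voronoi region of B.

B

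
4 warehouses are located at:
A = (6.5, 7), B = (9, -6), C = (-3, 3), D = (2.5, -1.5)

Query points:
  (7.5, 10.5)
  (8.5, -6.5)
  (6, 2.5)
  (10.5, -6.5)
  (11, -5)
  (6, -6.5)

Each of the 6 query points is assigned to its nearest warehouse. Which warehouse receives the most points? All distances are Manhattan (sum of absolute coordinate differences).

B

(7.5, 10.5) — d to each: A:4.5, B:18, C:18, D:17 → nearest is A
(8.5, -6.5) — d to each: A:15.5, B:1, C:21, D:11 → nearest is B
(6, 2.5) — d to each: A:5, B:11.5, C:9.5, D:7.5 → nearest is A
(10.5, -6.5) — d to each: A:17.5, B:2, C:23, D:13 → nearest is B
(11, -5) — d to each: A:16.5, B:3, C:22, D:12 → nearest is B
(6, -6.5) — d to each: A:14, B:3.5, C:18.5, D:8.5 → nearest is B
Tally — A:2, B:4. B captures the most (4).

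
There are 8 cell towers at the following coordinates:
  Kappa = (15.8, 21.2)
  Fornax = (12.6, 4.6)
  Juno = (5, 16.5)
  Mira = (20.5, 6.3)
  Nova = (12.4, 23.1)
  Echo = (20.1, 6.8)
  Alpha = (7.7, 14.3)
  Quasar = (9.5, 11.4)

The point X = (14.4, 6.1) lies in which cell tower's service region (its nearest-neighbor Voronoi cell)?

Fornax

Compare squared distances (the ordering matches that of the actual distances):
d²(X, Kappa) = (14.4−15.8)² + (6.1−21.2)² = 1.96 + 228.01 = 229.97
d²(X, Fornax) = (14.4−12.6)² + (6.1−4.6)² = 3.24 + 2.25 = 5.49
d²(X, Juno) = (14.4−5)² + (6.1−16.5)² = 88.36 + 108.16 = 196.52
d²(X, Mira) = (14.4−20.5)² + (6.1−6.3)² = 37.21 + 0.04 = 37.25
d²(X, Nova) = (14.4−12.4)² + (6.1−23.1)² = 4 + 289 = 293
d²(X, Echo) = (14.4−20.1)² + (6.1−6.8)² = 32.49 + 0.49 = 32.98
d²(X, Alpha) = (14.4−7.7)² + (6.1−14.3)² = 44.89 + 67.24 = 112.13
d²(X, Quasar) = (14.4−9.5)² + (6.1−11.4)² = 24.01 + 28.09 = 52.1
Fornax is nearest.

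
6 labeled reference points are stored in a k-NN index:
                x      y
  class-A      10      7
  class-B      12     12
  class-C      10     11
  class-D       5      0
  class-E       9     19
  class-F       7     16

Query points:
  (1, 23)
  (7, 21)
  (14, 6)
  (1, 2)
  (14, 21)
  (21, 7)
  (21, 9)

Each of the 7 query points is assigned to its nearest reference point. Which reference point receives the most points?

(1, 23) — d² to each: class-A:337, class-B:242, class-C:225, class-D:545, class-E:80, class-F:85 → nearest is class-E
(7, 21) — d² to each: class-A:205, class-B:106, class-C:109, class-D:445, class-E:8, class-F:25 → nearest is class-E
(14, 6) — d² to each: class-A:17, class-B:40, class-C:41, class-D:117, class-E:194, class-F:149 → nearest is class-A
(1, 2) — d² to each: class-A:106, class-B:221, class-C:162, class-D:20, class-E:353, class-F:232 → nearest is class-D
(14, 21) — d² to each: class-A:212, class-B:85, class-C:116, class-D:522, class-E:29, class-F:74 → nearest is class-E
(21, 7) — d² to each: class-A:121, class-B:106, class-C:137, class-D:305, class-E:288, class-F:277 → nearest is class-B
(21, 9) — d² to each: class-A:125, class-B:90, class-C:125, class-D:337, class-E:244, class-F:245 → nearest is class-B
Tally — class-A:1, class-B:2, class-D:1, class-E:3. class-E captures the most (3).

class-E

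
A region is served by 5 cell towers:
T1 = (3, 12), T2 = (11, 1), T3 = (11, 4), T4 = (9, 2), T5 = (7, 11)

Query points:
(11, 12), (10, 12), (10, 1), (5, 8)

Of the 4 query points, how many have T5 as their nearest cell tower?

(11, 12) — d² to each: T1:64, T2:121, T3:64, T4:104, T5:17 → nearest is T5
(10, 12) — d² to each: T1:49, T2:122, T3:65, T4:101, T5:10 → nearest is T5
(10, 1) — d² to each: T1:170, T2:1, T3:10, T4:2, T5:109 → nearest is T2
(5, 8) — d² to each: T1:20, T2:85, T3:52, T4:52, T5:13 → nearest is T5
3 of the 4 points have T5 as nearest.

3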